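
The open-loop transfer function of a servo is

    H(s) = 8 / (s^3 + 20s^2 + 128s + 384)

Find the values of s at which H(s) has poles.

The poles are the roots of the denominator s^3 + 20s^2 + 128s + 384 = 0.
Trying s = -12: the polynomial evaluates to 0, so (s + 12) is a factor.
Dividing out leaves s^2 + 8s + 32 = 0.
The quadratic formula then gives s = -4 ± 4j.

s = -4 + 4j, -4 - 4j, -12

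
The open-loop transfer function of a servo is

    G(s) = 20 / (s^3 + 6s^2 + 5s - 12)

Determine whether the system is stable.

The denominator s^3 + 6s^2 + 5s - 12 factors as (s + 4)(s - 1)(s + 3), giving poles at s = -4, 1, -3.
Since the pole(s) at s = 1 lie in the right half-plane, the system is unstable.

unstable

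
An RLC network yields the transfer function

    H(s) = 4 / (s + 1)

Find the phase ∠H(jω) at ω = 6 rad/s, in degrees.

At s = j6: numerator = 4, denominator = 1 + j6.
∠H = ∠num − ∠den = 0° − (80.538°) = -80.54°.

∠H(j6) ≈ -80.54°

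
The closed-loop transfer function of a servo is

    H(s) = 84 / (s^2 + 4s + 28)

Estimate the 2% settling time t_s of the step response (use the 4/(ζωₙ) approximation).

Comparing s^2 + 4s + 28 to s^2 + 2ζωₙs + ωₙ²: ωₙ = √28 ≈ 5.292 rad/s and ζ = 4/(2·√28) ≈ 0.3780.
ζωₙ = 4/2 = 2, so t_s ≈ 4/(ζωₙ) = 4/2 = 2 s.

t_s ≈ 2 s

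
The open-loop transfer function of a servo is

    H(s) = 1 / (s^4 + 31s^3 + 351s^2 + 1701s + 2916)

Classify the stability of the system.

The denominator s^4 + 31s^3 + 351s^2 + 1701s + 2916 factors as (s + 9)^3(s + 4), giving poles at s = -9, -4, -9, -9.
Since all poles lie strictly in the left half-plane, the system is stable.

stable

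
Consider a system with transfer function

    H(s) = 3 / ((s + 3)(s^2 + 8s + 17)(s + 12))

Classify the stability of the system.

The poles can be read from the denominator factors: s = -3, -4 ± j, -12.
Since all poles lie strictly in the left half-plane, the system is stable.

stable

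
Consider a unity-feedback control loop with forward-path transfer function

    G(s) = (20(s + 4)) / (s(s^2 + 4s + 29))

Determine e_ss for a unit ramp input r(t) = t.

G(s) has one pole at the origin.
This is a Type 1 system. Kv = lim_{s→0} s·G(s) = 80/29.
e_ss = 1/Kv = 1/(80/29) = 29/80 ≈ 0.3625.

e_ss = 0.3625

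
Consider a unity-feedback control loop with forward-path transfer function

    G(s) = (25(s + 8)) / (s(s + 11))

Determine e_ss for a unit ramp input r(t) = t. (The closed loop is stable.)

e_ss = 0.05500

G(s) has one pole at the origin.
This is a Type 1 system. Kv = lim_{s→0} s·G(s) = 200/11.
e_ss = 1/Kv = 1/(200/11) = 11/200 ≈ 0.05500.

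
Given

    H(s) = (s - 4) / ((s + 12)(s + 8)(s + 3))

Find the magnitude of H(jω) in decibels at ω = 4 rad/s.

Substitute s = j4: numerator = -4 + j4, denominator = -80 + j560.
|H(j4)| = |-4 + j4| / |-80 + j560| = 5.6569 / 565.69 = 0.01000.
In decibels: 20·log₁₀(0.01000) ≈ -40 dB.

|H(j4)|_dB ≈ -40 dB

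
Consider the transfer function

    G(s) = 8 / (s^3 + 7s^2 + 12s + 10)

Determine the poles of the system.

s = -1 ± j, -5

The poles are the roots of the denominator s^3 + 7s^2 + 12s + 10 = 0.
Trying s = -5: the polynomial evaluates to 0, so (s + 5) is a factor.
Dividing out leaves s^2 + 2s + 2 = 0.
The quadratic formula then gives s = -1 ± 1j.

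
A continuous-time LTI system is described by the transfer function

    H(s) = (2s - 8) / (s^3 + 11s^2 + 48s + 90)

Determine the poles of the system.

s = -3 + 3j, -3 - 3j, -5

The poles are the roots of the denominator s^3 + 11s^2 + 48s + 90 = 0.
Trying s = -5: the polynomial evaluates to 0, so (s + 5) is a factor.
Dividing out leaves s^2 + 6s + 18 = 0.
The quadratic formula then gives s = -3 ± 3j.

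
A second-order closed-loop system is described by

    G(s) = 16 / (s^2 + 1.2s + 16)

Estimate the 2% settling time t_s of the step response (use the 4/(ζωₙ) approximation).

t_s ≈ 6.667 s

Comparing s^2 + 1.2s + 16 to s^2 + 2ζωₙs + ωₙ²: ωₙ = 4 rad/s and ζ = 1.2/(2·4) = 0.15.
ζωₙ = 1.2/2 = 0.6, so t_s ≈ 4/(ζωₙ) = 4/0.6 ≈ 6.667 s.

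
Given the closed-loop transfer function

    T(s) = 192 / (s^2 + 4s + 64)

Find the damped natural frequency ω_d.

Comparing s^2 + 4s + 64 to s^2 + 2ζωₙs + ωₙ²: ωₙ = 8 rad/s and ζ = 4/(2·8) = 0.25.
ζωₙ = 4/2 = 2, so ω_d = ωₙ√(1−ζ²) = √(ωₙ² − (ζωₙ)²) = √(64 − 2²) = √60 ≈ 7.746 rad/s.

ω_d ≈ 7.746 rad/s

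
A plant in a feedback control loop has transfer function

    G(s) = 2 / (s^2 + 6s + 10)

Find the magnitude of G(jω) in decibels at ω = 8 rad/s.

Substitute s = j8: numerator = 2, denominator = -54 + j48.
|G(j8)| = |2| / |-54 + j48| = 2 / 72.250 ≈ 0.02768.
In decibels: 20·log₁₀(0.02768) ≈ -31.2 dB.

|G(j8)|_dB ≈ -31.2 dB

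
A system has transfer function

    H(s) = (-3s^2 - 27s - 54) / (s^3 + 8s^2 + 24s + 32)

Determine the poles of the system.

s = -4, -2 ± 2j

The poles are the roots of the denominator s^3 + 8s^2 + 24s + 32 = 0.
Trying s = -4: the polynomial evaluates to 0, so (s + 4) is a factor.
Dividing out leaves s^2 + 4s + 8 = 0.
The quadratic formula then gives s = -2 ± 2j.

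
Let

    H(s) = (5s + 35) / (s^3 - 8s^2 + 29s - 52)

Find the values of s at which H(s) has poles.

The poles are the roots of the denominator s^3 - 8s^2 + 29s - 52 = 0.
Trying s = 4: the polynomial evaluates to 0, so (s - 4) is a factor.
Dividing out leaves s^2 - 4s + 13 = 0.
The quadratic formula then gives s = 2 ± 3j.

s = 2 ± 3j, 4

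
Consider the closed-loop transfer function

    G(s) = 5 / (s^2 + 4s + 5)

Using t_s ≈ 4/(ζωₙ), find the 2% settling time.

t_s ≈ 2 s

Comparing s^2 + 4s + 5 to s^2 + 2ζωₙs + ωₙ²: ωₙ = √5 ≈ 2.236 rad/s and ζ = 4/(2·√5) ≈ 0.8944.
ζωₙ = 4/2 = 2, so t_s ≈ 4/(ζωₙ) = 4/2 = 2 s.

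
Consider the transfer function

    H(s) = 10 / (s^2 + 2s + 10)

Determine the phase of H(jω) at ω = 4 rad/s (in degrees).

∠H(j4) ≈ -126.9°

At s = j4: numerator = 10, denominator = -6 + j8.
∠H = ∠num − ∠den = 0° − (126.87°) = -126.9°.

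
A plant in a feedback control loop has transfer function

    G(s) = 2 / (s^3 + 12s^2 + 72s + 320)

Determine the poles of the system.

s = -2 ± 6j, -8

The poles are the roots of the denominator s^3 + 12s^2 + 72s + 320 = 0.
Trying s = -8: the polynomial evaluates to 0, so (s + 8) is a factor.
Dividing out leaves s^2 + 4s + 40 = 0.
The quadratic formula then gives s = -2 ± 6j.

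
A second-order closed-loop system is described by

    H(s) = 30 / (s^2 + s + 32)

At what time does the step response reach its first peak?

Comparing s^2 + s + 32 to s^2 + 2ζωₙs + ωₙ²: ωₙ = √32 ≈ 5.657 rad/s and ζ = 1/(2·√32) ≈ 0.08839.
ζωₙ = 1/2 = 0.5, so ω_d = ωₙ√(1−ζ²) = √(ωₙ² − (ζωₙ)²) = √(32 − 0.5²) = √31.75 ≈ 5.635 rad/s.
t_p = π/ω_d = π/5.635 ≈ 0.5575 s.

t_p ≈ 0.5575 s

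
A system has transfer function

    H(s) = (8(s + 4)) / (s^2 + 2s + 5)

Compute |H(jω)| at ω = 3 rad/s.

|H(j3)| ≈ 5.547

Substitute s = j3: numerator = 32 + j24, denominator = -4 + j6.
|H(j3)| = |32 + j24| / |-4 + j6| = 40 / 7.2111 ≈ 5.547.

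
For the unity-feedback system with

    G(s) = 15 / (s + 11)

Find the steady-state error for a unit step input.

e_ss = 0.4231

G(s) has no poles at the origin.
This is a Type 0 system. Kp = lim_{s→0} G(s) = 15/11.
e_ss = 1/(1 + Kp) = 1/(1 + 15/11) = 11/26 ≈ 0.4231.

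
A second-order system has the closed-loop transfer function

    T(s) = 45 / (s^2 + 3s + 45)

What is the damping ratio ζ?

ζ ≈ 0.2236

Compare the denominator to the standard form s^2 + 2ζωₙs + ωₙ².
ωₙ² = 45, so ωₙ = √45 ≈ 6.708 rad/s.
2ζωₙ = 3, so ζ = 3/(2·√45) ≈ 0.2236.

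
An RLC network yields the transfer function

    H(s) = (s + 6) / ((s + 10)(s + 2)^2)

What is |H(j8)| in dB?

|H(j8)|_dB ≈ -38.8 dB

Substitute s = j8: numerator = 6 + j8, denominator = -856 - j160.
|H(j8)| = |6 + j8| / |-856 - j160| = 10 / 870.82 ≈ 0.01148.
In decibels: 20·log₁₀(0.01148) ≈ -38.8 dB.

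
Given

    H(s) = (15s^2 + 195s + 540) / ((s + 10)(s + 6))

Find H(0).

H(0) = 9

Set s = 0: H(0) = (540) / (60) = 9.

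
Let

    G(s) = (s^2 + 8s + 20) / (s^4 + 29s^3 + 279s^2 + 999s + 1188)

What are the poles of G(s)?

The poles are the roots of the denominator s^4 + 29s^3 + 279s^2 + 999s + 1188 = 0.
Trying s = -12: the polynomial evaluates to 0, so (s + 12) is a factor.
Dividing out leaves s^3 + 17s^2 + 75s + 99 = 0.
This factors further as (s + 11)(s + 3)^2 = 0.

s = -12, -11, -3, -3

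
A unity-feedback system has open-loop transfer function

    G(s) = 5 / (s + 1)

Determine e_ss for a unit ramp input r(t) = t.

G(s) has no poles at the origin.
This is a Type 0 system; Kv = lim_{s→0} s·G(s) = 0, so the steady-state error for a ramp input is infinite.

e_ss = ∞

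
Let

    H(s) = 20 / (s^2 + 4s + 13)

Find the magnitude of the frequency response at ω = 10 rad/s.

|H(j10)| ≈ 0.2089

Substitute s = j10: numerator = 20, denominator = -87 + j40.
|H(j10)| = |20| / |-87 + j40| = 20 / 95.755 ≈ 0.2089.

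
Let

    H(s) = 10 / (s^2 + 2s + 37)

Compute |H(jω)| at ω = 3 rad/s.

Substitute s = j3: numerator = 10, denominator = 28 + j6.
|H(j3)| = |10| / |28 + j6| = 10 / 28.636 ≈ 0.3492.

|H(j3)| ≈ 0.3492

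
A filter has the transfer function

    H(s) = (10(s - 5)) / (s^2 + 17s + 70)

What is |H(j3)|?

|H(j3)| ≈ 0.7334

Substitute s = j3: numerator = -50 + j30, denominator = 61 + j51.
|H(j3)| = |-50 + j30| / |61 + j51| = 58.310 / 79.511 ≈ 0.7334.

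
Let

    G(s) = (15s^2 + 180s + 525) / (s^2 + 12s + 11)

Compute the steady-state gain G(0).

G(0) = 525/11 ≈ 47.73

Set s = 0: G(0) = (525) / (11) = 525/11.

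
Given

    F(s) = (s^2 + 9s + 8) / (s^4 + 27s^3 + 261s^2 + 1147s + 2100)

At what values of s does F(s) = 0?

Set the numerator to zero: s^2 + 9s + 8 = 0.
Factoring: (s + 8)(s + 1) = 0.

s = -8, -1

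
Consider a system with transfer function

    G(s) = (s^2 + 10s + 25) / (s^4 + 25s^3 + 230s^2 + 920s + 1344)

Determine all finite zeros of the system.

Set the numerator to zero: s^2 + 10s + 25 = 0.
Factoring: (s + 5)^2 = 0.

s = -5, -5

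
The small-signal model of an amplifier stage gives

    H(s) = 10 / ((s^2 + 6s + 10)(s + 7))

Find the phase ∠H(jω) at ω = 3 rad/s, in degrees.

∠H(j3) ≈ -110.0°

At s = j3: numerator = 10, denominator = -47 + j129.
∠H = ∠num − ∠den = 0° − (110.02°) = -110.0°.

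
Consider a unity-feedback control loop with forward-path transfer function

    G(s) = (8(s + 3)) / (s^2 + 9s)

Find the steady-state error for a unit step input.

G(s) has one pole at the origin.
This is a Type 1 system; for a step input the steady-state error is zero.

e_ss = 0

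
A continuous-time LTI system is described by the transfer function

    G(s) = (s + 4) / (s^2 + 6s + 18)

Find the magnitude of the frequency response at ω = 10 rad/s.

|G(j10)| ≈ 0.1060

Substitute s = j10: numerator = 4 + j10, denominator = -82 + j60.
|G(j10)| = |4 + j10| / |-82 + j60| = 10.770 / 101.61 ≈ 0.1060.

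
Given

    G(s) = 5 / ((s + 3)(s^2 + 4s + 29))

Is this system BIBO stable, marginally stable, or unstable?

stable

The poles can be read from the denominator factors: s = -3, -2 ± 5j.
Since all poles lie strictly in the left half-plane, the system is stable.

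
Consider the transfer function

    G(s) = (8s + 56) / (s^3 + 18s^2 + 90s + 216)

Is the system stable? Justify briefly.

The denominator s^3 + 18s^2 + 90s + 216 factors as (s^2 + 6s + 18)(s + 12), giving poles at s = -3 + 3j, -3 - 3j, -12.
Since all poles lie strictly in the left half-plane, the system is stable.

stable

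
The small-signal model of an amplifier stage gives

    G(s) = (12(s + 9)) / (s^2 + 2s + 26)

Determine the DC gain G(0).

At s = 0 each factor (s + a) contributes a and each (s^2 + bs + c) contributes c.
G(0) = 12·(9) / ((26)) = 108/26 = 54/13.

G(0) = 54/13 ≈ 4.154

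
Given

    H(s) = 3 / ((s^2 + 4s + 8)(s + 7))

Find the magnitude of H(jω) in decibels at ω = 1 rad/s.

Substitute s = j1: numerator = 3, denominator = 45 + j35.
|H(j1)| = |3| / |45 + j35| = 3 / 57.009 ≈ 0.05262.
In decibels: 20·log₁₀(0.05262) ≈ -25.6 dB.

|H(j1)|_dB ≈ -25.6 dB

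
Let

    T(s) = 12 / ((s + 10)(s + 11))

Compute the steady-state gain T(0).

At s = 0 each factor (s + a) contributes a and each (s^2 + bs + c) contributes c.
T(0) = 12·1 / ((10) · (11)) = 12/110 = 6/55.

T(0) = 6/55 ≈ 0.1091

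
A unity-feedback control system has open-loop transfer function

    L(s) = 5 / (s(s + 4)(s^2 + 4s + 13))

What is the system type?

The denominator has 1 factor of s at the origin (free integrator), so this is a Type 1 system.

Type 1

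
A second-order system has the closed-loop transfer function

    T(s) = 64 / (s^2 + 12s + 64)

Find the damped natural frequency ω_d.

ω_d ≈ 5.292 rad/s

Comparing s^2 + 12s + 64 to s^2 + 2ζωₙs + ωₙ²: ωₙ = 8 rad/s and ζ = 12/(2·8) = 0.75.
ζωₙ = 12/2 = 6, so ω_d = ωₙ√(1−ζ²) = √(ωₙ² − (ζωₙ)²) = √(64 − 6²) = √28 ≈ 5.292 rad/s.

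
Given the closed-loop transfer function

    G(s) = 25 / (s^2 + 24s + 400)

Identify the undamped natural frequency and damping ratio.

ωₙ = 20 rad/s, ζ = 0.6

Compare the denominator to the standard form s^2 + 2ζωₙs + ωₙ².
ωₙ² = 400, so ωₙ = 20 rad/s.
2ζωₙ = 24, so ζ = 24/(2·20) = 0.6.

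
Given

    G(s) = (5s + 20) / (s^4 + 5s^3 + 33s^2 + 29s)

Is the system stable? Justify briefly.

marginally stable

The denominator s^4 + 5s^3 + 33s^2 + 29s factors as s(s + 1)(s^2 + 4s + 29), giving poles at s = 0, -1, -2 ± 5j.
Since the simple pole(s) at s = 0 lie on the jω-axis with none in the right half-plane, the system is marginally stable.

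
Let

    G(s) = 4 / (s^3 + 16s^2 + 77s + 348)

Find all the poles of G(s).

The poles are the roots of the denominator s^3 + 16s^2 + 77s + 348 = 0.
Trying s = -12: the polynomial evaluates to 0, so (s + 12) is a factor.
Dividing out leaves s^2 + 4s + 29 = 0.
The quadratic formula then gives s = -2 ± 5j.

s = -2 ± 5j, -12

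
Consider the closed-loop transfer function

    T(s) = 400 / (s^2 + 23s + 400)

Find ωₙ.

ωₙ = 20 rad/s

Compare the denominator to the standard form s^2 + 2ζωₙs + ωₙ².
ωₙ² = 400, so ωₙ = 20 rad/s.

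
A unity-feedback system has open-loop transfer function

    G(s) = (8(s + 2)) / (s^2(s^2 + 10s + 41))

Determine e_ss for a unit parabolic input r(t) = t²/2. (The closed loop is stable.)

G(s) has 2 poles at the origin.
This is a Type 2 system. Ka = lim_{s→0} s^2·G(s) = 16/41.
e_ss = 1/Ka = 1/(16/41) = 41/16 ≈ 2.562.

e_ss = 2.562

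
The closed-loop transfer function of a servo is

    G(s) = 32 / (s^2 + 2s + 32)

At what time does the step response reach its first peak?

Comparing s^2 + 2s + 32 to s^2 + 2ζωₙs + ωₙ²: ωₙ = √32 ≈ 5.657 rad/s and ζ = 2/(2·√32) ≈ 0.1768.
ζωₙ = 2/2 = 1, so ω_d = ωₙ√(1−ζ²) = √(ωₙ² − (ζωₙ)²) = √(32 − 1²) = √31 ≈ 5.568 rad/s.
t_p = π/ω_d = π/5.568 ≈ 0.5642 s.

t_p ≈ 0.5642 s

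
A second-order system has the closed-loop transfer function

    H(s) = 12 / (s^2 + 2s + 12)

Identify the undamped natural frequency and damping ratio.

Compare the denominator to the standard form s^2 + 2ζωₙs + ωₙ².
ωₙ² = 12, so ωₙ = √12 ≈ 3.464 rad/s.
2ζωₙ = 2, so ζ = 2/(2·√12) ≈ 0.2887.

ωₙ ≈ 3.464 rad/s, ζ ≈ 0.2887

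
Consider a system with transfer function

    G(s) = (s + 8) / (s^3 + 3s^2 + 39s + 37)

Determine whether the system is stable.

The denominator s^3 + 3s^2 + 39s + 37 factors as (s^2 + 2s + 37)(s + 1), giving poles at s = -1 + 6j, -1 - 6j, -1.
Since all poles lie strictly in the left half-plane, the system is stable.

stable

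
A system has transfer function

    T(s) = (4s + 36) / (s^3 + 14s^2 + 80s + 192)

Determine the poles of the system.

The poles are the roots of the denominator s^3 + 14s^2 + 80s + 192 = 0.
Trying s = -6: the polynomial evaluates to 0, so (s + 6) is a factor.
Dividing out leaves s^2 + 8s + 32 = 0.
The quadratic formula then gives s = -4 ± 4j.

s = -4 + 4j, -4 - 4j, -6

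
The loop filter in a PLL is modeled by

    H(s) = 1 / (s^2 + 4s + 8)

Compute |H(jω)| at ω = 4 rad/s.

Substitute s = j4: numerator = 1, denominator = -8 + j16.
|H(j4)| = |1| / |-8 + j16| = 1 / 17.889 ≈ 0.05590.

|H(j4)| ≈ 0.05590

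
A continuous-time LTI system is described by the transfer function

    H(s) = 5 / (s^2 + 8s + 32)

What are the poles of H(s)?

s = -4 + 4j, -4 - 4j

The poles are the roots of the denominator s^2 + 8s + 32 = 0.
Using the quadratic formula: s = (-8 ± √(-64))/2 = -4 ± 4j.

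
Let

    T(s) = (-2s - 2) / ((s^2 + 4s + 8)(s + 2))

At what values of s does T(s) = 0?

s = -1

Set the numerator to zero: -2s - 2 = 0, i.e. -2·(s + 1) = 0.
So s = -1.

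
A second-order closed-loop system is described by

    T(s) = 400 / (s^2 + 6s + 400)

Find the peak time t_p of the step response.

t_p ≈ 0.1589 s

Comparing s^2 + 6s + 400 to s^2 + 2ζωₙs + ωₙ²: ωₙ = 20 rad/s and ζ = 6/(2·20) = 0.15.
ζωₙ = 6/2 = 3, so ω_d = ωₙ√(1−ζ²) = √(ωₙ² − (ζωₙ)²) = √(400 − 3²) = √391 ≈ 19.77 rad/s.
t_p = π/ω_d = π/19.77 ≈ 0.1589 s.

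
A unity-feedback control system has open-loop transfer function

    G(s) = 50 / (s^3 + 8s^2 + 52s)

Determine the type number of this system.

Factor s from the denominator: s^3 + 8s^2 + 52s = s·(s^2 + 8s + 52).
There is 1 pole at the origin, so the system is Type 1.

Type 1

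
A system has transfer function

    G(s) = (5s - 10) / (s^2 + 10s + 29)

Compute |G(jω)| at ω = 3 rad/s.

Substitute s = j3: numerator = -10 + j15, denominator = 20 + j30.
|G(j3)| = |-10 + j15| / |20 + j30| = 18.028 / 36.056 = 0.5000.

|G(j3)| = 0.5000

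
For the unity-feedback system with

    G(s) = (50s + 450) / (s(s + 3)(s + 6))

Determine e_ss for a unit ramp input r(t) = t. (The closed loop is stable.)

e_ss = 0.04000

G(s) has one pole at the origin.
This is a Type 1 system. Kv = lim_{s→0} s·G(s) = 450/18 = 25.
e_ss = 1/Kv = 1/(25) = 1/25 ≈ 0.04000.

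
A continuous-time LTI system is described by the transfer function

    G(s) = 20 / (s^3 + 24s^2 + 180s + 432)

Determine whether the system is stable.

The denominator s^3 + 24s^2 + 180s + 432 factors as (s + 12)(s + 6)^2, giving poles at s = -12, -6, -6.
Since all poles lie strictly in the left half-plane, the system is stable.

stable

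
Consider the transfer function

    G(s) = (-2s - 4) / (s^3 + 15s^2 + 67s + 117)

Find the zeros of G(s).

s = -2

Set the numerator to zero: -2s - 4 = 0, i.e. -2·(s + 2) = 0.
So s = -2.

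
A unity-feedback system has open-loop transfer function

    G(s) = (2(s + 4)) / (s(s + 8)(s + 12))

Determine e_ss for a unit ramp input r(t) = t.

G(s) has one pole at the origin.
This is a Type 1 system. Kv = lim_{s→0} s·G(s) = 8/96 = 1/12.
e_ss = 1/Kv = 1/(1/12) = 12.

e_ss = 12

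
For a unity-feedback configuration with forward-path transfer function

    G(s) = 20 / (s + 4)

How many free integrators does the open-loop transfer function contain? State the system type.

Type 0

The denominator has no factor of s at the origin — no free integrator — so this is a Type 0 system.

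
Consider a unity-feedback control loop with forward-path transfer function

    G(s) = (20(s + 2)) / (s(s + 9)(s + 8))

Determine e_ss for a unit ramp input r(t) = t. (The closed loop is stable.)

e_ss = 1.800

G(s) has one pole at the origin.
This is a Type 1 system. Kv = lim_{s→0} s·G(s) = 40/72 = 5/9.
e_ss = 1/Kv = 1/(5/9) = 9/5 ≈ 1.800.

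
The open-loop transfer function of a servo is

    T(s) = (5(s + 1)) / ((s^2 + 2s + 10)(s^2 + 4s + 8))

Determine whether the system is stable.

The poles can be read from the denominator factors: s = -1 ± 3j, -2 ± 2j.
Since all poles lie strictly in the left half-plane, the system is stable.

stable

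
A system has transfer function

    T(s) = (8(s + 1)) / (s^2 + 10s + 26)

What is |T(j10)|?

|T(j10)| ≈ 0.6463

Substitute s = j10: numerator = 8 + j80, denominator = -74 + j100.
|T(j10)| = |8 + j80| / |-74 + j100| = 80.399 / 124.40 ≈ 0.6463.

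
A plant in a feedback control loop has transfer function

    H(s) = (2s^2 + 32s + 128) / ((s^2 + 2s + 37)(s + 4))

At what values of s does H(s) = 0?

Set the numerator to zero: 2s^2 + 32s + 128 = 0, i.e. 2·(s^2 + 16s + 64) = 0.
Factoring: (s + 8)^2 = 0.

s = -8, -8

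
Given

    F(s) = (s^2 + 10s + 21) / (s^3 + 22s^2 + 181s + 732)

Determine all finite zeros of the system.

s = -3, -7

Set the numerator to zero: s^2 + 10s + 21 = 0.
Factoring: (s + 3)(s + 7) = 0.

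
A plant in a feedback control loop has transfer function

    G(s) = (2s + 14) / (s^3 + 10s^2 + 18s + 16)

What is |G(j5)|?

Substitute s = j5: numerator = 14 + j10, denominator = -234 - j35.
|G(j5)| = |14 + j10| / |-234 - j35| = 17.205 / 236.60 ≈ 0.07272.

|G(j5)| ≈ 0.07272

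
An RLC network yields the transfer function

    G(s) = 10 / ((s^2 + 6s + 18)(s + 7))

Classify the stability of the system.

stable

The poles can be read from the denominator factors: s = -3 + 3j, -3 - 3j, -7.
Since all poles lie strictly in the left half-plane, the system is stable.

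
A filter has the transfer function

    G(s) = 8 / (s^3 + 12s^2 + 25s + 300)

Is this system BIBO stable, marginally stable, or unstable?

marginally stable

The denominator s^3 + 12s^2 + 25s + 300 factors as (s^2 + 25)(s + 12), giving poles at s = ±5j, -12.
Since the simple pole(s) at s = ±5j lie on the jω-axis with none in the right half-plane, the system is marginally stable.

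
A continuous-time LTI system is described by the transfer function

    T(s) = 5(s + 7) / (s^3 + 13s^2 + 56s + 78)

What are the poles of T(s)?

The poles are the roots of the denominator s^3 + 13s^2 + 56s + 78 = 0.
Trying s = -3: the polynomial evaluates to 0, so (s + 3) is a factor.
Dividing out leaves s^2 + 10s + 26 = 0.
The quadratic formula then gives s = -5 ± 1j.

s = -3, -5 ± j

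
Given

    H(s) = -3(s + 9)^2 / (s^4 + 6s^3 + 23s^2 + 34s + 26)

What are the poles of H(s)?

s = -2 ± 3j, -1 ± j

The poles are the roots of the denominator s^4 + 6s^3 + 23s^2 + 34s + 26 = 0.
No real roots exist; factor into two real quadratics: (s^2 + 4s + 13)(s^2 + 2s + 2) = 0.
Each quadratic gives a conjugate pair via the quadratic formula.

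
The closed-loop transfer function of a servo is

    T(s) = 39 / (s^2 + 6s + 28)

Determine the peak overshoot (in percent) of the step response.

Comparing s^2 + 6s + 28 to s^2 + 2ζωₙs + ωₙ²: ωₙ = √28 ≈ 5.292 rad/s and ζ = 6/(2·√28) ≈ 0.5669.
%OS = 100·exp(−πζ/√(1−ζ²)) = 100·exp(−π·0.5669/√(1−0.5669²)) ≈ 11.5%.

%OS ≈ 11.5%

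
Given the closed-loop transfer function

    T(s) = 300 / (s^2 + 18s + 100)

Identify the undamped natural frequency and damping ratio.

ωₙ = 10 rad/s, ζ = 0.9

Compare the denominator to the standard form s^2 + 2ζωₙs + ωₙ².
ωₙ² = 100, so ωₙ = 10 rad/s.
2ζωₙ = 18, so ζ = 18/(2·10) = 0.9.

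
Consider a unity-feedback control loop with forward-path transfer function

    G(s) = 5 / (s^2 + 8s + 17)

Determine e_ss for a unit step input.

e_ss = 0.7727

G(s) has no poles at the origin.
This is a Type 0 system. Kp = lim_{s→0} G(s) = 5/17.
e_ss = 1/(1 + Kp) = 1/(1 + 5/17) = 17/22 ≈ 0.7727.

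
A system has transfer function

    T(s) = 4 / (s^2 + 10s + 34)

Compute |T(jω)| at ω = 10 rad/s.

Substitute s = j10: numerator = 4, denominator = -66 + j100.
|T(j10)| = |4| / |-66 + j100| = 4 / 119.82 ≈ 0.03338.

|T(j10)| ≈ 0.03338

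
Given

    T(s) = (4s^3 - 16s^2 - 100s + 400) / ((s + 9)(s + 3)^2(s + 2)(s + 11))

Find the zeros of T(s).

s = 4, -5, 5

Set the numerator to zero: 4s^3 - 16s^2 - 100s + 400 = 0, i.e. 4·(s^3 - 4s^2 - 25s + 100) = 0.
Factoring: (s - 4)(s + 5)(s - 5) = 0.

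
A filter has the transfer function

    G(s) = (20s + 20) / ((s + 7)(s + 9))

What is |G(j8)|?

Substitute s = j8: numerator = 20 + j160, denominator = -1 + j128.
|G(j8)| = |20 + j160| / |-1 + j128| = 161.25 / 128.00 ≈ 1.260.

|G(j8)| ≈ 1.260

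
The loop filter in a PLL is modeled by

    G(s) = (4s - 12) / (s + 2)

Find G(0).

Set s = 0: G(0) = (-12) / (2) = -6.

G(0) = -6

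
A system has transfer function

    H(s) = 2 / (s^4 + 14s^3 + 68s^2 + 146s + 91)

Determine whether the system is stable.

The denominator s^4 + 14s^3 + 68s^2 + 146s + 91 factors as (s + 7)(s + 1)(s^2 + 6s + 13), giving poles at s = -7, -1, -3 + 2j, -3 - 2j.
Since all poles lie strictly in the left half-plane, the system is stable.

stable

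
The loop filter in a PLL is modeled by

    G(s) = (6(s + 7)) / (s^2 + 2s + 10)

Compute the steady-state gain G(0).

G(0) = 21/5 ≈ 4.200

At s = 0 each factor (s + a) contributes a and each (s^2 + bs + c) contributes c.
G(0) = 6·(7) / ((10)) = 42/10 = 21/5.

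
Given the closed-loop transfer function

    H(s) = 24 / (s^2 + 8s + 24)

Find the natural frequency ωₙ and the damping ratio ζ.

ωₙ ≈ 4.899 rad/s, ζ ≈ 0.8165

Compare the denominator to the standard form s^2 + 2ζωₙs + ωₙ².
ωₙ² = 24, so ωₙ = √24 ≈ 4.899 rad/s.
2ζωₙ = 8, so ζ = 8/(2·√24) ≈ 0.8165.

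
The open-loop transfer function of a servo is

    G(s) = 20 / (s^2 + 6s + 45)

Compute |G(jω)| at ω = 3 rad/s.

|G(j3)| ≈ 0.4969

Substitute s = j3: numerator = 20, denominator = 36 + j18.
|G(j3)| = |20| / |36 + j18| = 20 / 40.249 ≈ 0.4969.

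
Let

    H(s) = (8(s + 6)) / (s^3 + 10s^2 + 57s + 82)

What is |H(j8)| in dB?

Substitute s = j8: numerator = 48 + j64, denominator = -558 - j56.
|H(j8)| = |48 + j64| / |-558 - j56| = 80 / 560.80 ≈ 0.1427.
In decibels: 20·log₁₀(0.1427) ≈ -16.9 dB.

|H(j8)|_dB ≈ -16.9 dB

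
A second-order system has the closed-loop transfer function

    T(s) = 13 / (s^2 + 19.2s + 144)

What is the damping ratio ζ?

Compare the denominator to the standard form s^2 + 2ζωₙs + ωₙ².
ωₙ² = 144, so ωₙ = 12 rad/s.
2ζωₙ = 19.2, so ζ = 19.2/(2·12) = 0.8.

ζ = 0.8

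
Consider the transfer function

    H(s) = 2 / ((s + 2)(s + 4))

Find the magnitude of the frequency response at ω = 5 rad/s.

Substitute s = j5: numerator = 2, denominator = -17 + j30.
|H(j5)| = |2| / |-17 + j30| = 2 / 34.482 ≈ 0.05800.

|H(j5)| ≈ 0.05800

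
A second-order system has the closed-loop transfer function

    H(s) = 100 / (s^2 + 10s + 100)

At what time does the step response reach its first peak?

t_p ≈ 0.3628 s

Comparing s^2 + 10s + 100 to s^2 + 2ζωₙs + ωₙ²: ωₙ = 10 rad/s and ζ = 10/(2·10) = 0.5.
ζωₙ = 10/2 = 5, so ω_d = ωₙ√(1−ζ²) = √(ωₙ² − (ζωₙ)²) = √(100 − 5²) = √75 ≈ 8.660 rad/s.
t_p = π/ω_d = π/8.660 ≈ 0.3628 s.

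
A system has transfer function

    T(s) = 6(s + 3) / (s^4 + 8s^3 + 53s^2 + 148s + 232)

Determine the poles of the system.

s = -2 ± 5j, -2 ± 2j

The poles are the roots of the denominator s^4 + 8s^3 + 53s^2 + 148s + 232 = 0.
No real roots exist; factor into two real quadratics: (s^2 + 4s + 29)(s^2 + 4s + 8) = 0.
Each quadratic gives a conjugate pair via the quadratic formula.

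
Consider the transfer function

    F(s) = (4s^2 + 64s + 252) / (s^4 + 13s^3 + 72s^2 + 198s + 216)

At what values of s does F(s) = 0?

Set the numerator to zero: 4s^2 + 64s + 252 = 0, i.e. 4·(s^2 + 16s + 63) = 0.
Factoring: (s + 7)(s + 9) = 0.

s = -7, -9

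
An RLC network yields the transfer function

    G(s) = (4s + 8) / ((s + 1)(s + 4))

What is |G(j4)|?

Substitute s = j4: numerator = 8 + j16, denominator = -12 + j20.
|G(j4)| = |8 + j16| / |-12 + j20| = 17.889 / 23.324 ≈ 0.7670.

|G(j4)| ≈ 0.7670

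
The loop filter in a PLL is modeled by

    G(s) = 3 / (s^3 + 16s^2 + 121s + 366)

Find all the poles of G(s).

The poles are the roots of the denominator s^3 + 16s^2 + 121s + 366 = 0.
Trying s = -6: the polynomial evaluates to 0, so (s + 6) is a factor.
Dividing out leaves s^2 + 10s + 61 = 0.
The quadratic formula then gives s = -5 ± 6j.

s = -5 ± 6j, -6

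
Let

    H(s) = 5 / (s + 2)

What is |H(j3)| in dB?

|H(j3)|_dB ≈ 2.84 dB

Substitute s = j3: numerator = 5, denominator = 2 + j3.
|H(j3)| = |5| / |2 + j3| = 5 / 3.6056 ≈ 1.387.
In decibels: 20·log₁₀(1.387) ≈ 2.84 dB.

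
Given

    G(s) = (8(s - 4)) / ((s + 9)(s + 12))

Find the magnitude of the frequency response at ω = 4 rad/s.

|G(j4)| ≈ 0.3633

Substitute s = j4: numerator = -32 + j32, denominator = 92 + j84.
|G(j4)| = |-32 + j32| / |92 + j84| = 45.255 / 124.58 ≈ 0.3633.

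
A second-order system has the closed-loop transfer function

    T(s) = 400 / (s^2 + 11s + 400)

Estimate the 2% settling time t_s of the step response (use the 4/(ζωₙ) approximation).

t_s ≈ 0.7273 s

Comparing s^2 + 11s + 400 to s^2 + 2ζωₙs + ωₙ²: ωₙ = 20 rad/s and ζ = 11/(2·20) = 0.275.
ζωₙ = 11/2 = 5.5, so t_s ≈ 4/(ζωₙ) = 4/5.5 ≈ 0.7273 s.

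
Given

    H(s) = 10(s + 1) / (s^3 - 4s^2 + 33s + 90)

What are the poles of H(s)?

The poles are the roots of the denominator s^3 - 4s^2 + 33s + 90 = 0.
Trying s = -2: the polynomial evaluates to 0, so (s + 2) is a factor.
Dividing out leaves s^2 - 6s + 45 = 0.
The quadratic formula then gives s = 3 ± 6j.

s = 3 ± 6j, -2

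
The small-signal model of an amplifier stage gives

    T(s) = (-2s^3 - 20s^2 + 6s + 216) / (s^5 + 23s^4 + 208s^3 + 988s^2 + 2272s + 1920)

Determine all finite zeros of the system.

s = 3, -9, -4

Set the numerator to zero: -2s^3 - 20s^2 + 6s + 216 = 0, i.e. -2·(s^3 + 10s^2 - 3s - 108) = 0.
Factoring: (s - 3)(s + 9)(s + 4) = 0.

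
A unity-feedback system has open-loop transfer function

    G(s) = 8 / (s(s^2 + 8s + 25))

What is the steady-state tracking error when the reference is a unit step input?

G(s) has one pole at the origin.
This is a Type 1 system; for a step input the steady-state error is zero.

e_ss = 0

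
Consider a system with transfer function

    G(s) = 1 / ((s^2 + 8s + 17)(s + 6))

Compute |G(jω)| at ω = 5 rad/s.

Substitute s = j5: numerator = 1, denominator = -248 + j200.
|G(j5)| = |1| / |-248 + j200| = 1 / 318.60 ≈ 0.003139.

|G(j5)| ≈ 0.003139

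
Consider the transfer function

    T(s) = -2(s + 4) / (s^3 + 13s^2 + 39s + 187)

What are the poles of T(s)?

s = -11, -1 ± 4j

The poles are the roots of the denominator s^3 + 13s^2 + 39s + 187 = 0.
Trying s = -11: the polynomial evaluates to 0, so (s + 11) is a factor.
Dividing out leaves s^2 + 2s + 17 = 0.
The quadratic formula then gives s = -1 ± 4j.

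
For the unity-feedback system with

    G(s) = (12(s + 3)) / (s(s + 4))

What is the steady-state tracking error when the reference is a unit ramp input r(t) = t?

e_ss = 0.1111

G(s) has one pole at the origin.
This is a Type 1 system. Kv = lim_{s→0} s·G(s) = 36/4 = 9.
e_ss = 1/Kv = 1/(9) = 1/9 ≈ 0.1111.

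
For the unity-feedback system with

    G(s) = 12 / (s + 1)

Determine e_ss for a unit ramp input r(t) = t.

G(s) has no poles at the origin.
This is a Type 0 system; Kv = lim_{s→0} s·G(s) = 0, so the steady-state error for a ramp input is infinite.

e_ss = ∞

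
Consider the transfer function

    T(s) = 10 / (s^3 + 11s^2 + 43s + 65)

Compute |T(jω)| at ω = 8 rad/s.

|T(j8)| ≈ 0.01514

Substitute s = j8: numerator = 10, denominator = -639 - j168.
|T(j8)| = |10| / |-639 - j168| = 10 / 660.72 ≈ 0.01514.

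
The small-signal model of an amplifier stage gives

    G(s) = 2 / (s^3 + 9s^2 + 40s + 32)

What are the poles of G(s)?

The poles are the roots of the denominator s^3 + 9s^2 + 40s + 32 = 0.
Trying s = -1: the polynomial evaluates to 0, so (s + 1) is a factor.
Dividing out leaves s^2 + 8s + 32 = 0.
The quadratic formula then gives s = -4 ± 4j.

s = -4 ± 4j, -1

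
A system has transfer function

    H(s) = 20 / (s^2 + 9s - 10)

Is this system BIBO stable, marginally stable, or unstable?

unstable

The denominator s^2 + 9s - 10 factors as (s - 1)(s + 10), giving poles at s = 1, -10.
Since the pole(s) at s = 1 lie in the right half-plane, the system is unstable.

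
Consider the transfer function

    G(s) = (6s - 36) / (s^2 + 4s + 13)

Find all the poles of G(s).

s = -2 + 3j, -2 - 3j

The poles are the roots of the denominator s^2 + 4s + 13 = 0.
Using the quadratic formula: s = (-4 ± √(-36))/2 = -2 ± 3j.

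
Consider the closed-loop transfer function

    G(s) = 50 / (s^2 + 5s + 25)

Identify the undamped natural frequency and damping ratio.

Compare the denominator to the standard form s^2 + 2ζωₙs + ωₙ².
ωₙ² = 25, so ωₙ = 5 rad/s.
2ζωₙ = 5, so ζ = 5/(2·5) = 0.5.
With ζ = 0.5 the response is underdamped.

ωₙ = 5 rad/s, ζ = 0.5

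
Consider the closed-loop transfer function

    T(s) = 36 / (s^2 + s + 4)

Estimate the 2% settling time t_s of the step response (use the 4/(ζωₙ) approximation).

t_s ≈ 8 s

Comparing s^2 + s + 4 to s^2 + 2ζωₙs + ωₙ²: ωₙ = 2 rad/s and ζ = 1/(2·2) = 0.25.
ζωₙ = 1/2 = 0.5, so t_s ≈ 4/(ζωₙ) = 4/0.5 = 8 s.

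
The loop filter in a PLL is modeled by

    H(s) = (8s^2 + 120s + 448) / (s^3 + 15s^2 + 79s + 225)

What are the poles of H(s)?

The poles are the roots of the denominator s^3 + 15s^2 + 79s + 225 = 0.
Trying s = -9: the polynomial evaluates to 0, so (s + 9) is a factor.
Dividing out leaves s^2 + 6s + 25 = 0.
The quadratic formula then gives s = -3 ± 4j.

s = -3 ± 4j, -9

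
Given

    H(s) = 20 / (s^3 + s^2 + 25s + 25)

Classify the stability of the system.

marginally stable

The denominator s^3 + s^2 + 25s + 25 factors as (s^2 + 25)(s + 1), giving poles at s = ±5j, -1.
Since the simple pole(s) at s = 5j, -5j lie on the jω-axis with none in the right half-plane, the system is marginally stable.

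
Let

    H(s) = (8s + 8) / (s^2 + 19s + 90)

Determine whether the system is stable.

The denominator s^2 + 19s + 90 factors as (s + 10)(s + 9), giving poles at s = -10, -9.
Since all poles lie strictly in the left half-plane, the system is stable.

stable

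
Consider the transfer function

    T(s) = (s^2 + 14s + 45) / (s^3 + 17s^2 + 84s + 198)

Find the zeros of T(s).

s = -9, -5

Set the numerator to zero: s^2 + 14s + 45 = 0.
Factoring: (s + 9)(s + 5) = 0.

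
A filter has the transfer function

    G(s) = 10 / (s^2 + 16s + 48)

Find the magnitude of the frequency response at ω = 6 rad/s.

Substitute s = j6: numerator = 10, denominator = 12 + j96.
|G(j6)| = |10| / |12 + j96| = 10 / 96.747 ≈ 0.1034.

|G(j6)| ≈ 0.1034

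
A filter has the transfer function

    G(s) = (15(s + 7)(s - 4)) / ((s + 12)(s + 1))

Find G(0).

At s = 0 each factor (s + a) contributes a and each (s^2 + bs + c) contributes c.
G(0) = 15·(7) · (-4) / ((12) · (1)) = -420/12 = -35.

G(0) = -35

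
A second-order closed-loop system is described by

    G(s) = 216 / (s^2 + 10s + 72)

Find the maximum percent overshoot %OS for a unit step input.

%OS ≈ 10.1%

Comparing s^2 + 10s + 72 to s^2 + 2ζωₙs + ωₙ²: ωₙ = √72 ≈ 8.485 rad/s and ζ = 10/(2·√72) ≈ 0.5893.
%OS = 100·exp(−πζ/√(1−ζ²)) = 100·exp(−π·0.5893/√(1−0.5893²)) ≈ 10.1%.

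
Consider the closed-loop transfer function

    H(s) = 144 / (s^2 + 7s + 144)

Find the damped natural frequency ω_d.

Comparing s^2 + 7s + 144 to s^2 + 2ζωₙs + ωₙ²: ωₙ = 12 rad/s and ζ = 7/(2·12) ≈ 0.2917.
ζωₙ = 7/2 = 3.5, so ω_d = ωₙ√(1−ζ²) = √(ωₙ² − (ζωₙ)²) = √(144 − 3.5²) = √131.75 ≈ 11.48 rad/s.

ω_d ≈ 11.48 rad/s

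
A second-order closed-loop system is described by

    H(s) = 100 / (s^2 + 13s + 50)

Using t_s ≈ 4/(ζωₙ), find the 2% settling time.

t_s ≈ 0.6154 s

Comparing s^2 + 13s + 50 to s^2 + 2ζωₙs + ωₙ²: ωₙ = √50 ≈ 7.071 rad/s and ζ = 13/(2·√50) ≈ 0.9192.
ζωₙ = 13/2 = 6.5, so t_s ≈ 4/(ζωₙ) = 4/6.5 ≈ 0.6154 s.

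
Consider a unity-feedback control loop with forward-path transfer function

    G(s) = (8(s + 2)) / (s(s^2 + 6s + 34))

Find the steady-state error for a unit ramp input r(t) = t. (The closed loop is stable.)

e_ss = 2.125

G(s) has one pole at the origin.
This is a Type 1 system. Kv = lim_{s→0} s·G(s) = 16/34 = 8/17.
e_ss = 1/Kv = 1/(8/17) = 17/8 ≈ 2.125.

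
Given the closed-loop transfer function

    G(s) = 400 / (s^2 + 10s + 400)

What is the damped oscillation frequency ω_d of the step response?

ω_d ≈ 19.36 rad/s

Comparing s^2 + 10s + 400 to s^2 + 2ζωₙs + ωₙ²: ωₙ = 20 rad/s and ζ = 10/(2·20) = 0.25.
ζωₙ = 10/2 = 5, so ω_d = ωₙ√(1−ζ²) = √(ωₙ² − (ζωₙ)²) = √(400 − 5²) = √375 ≈ 19.36 rad/s.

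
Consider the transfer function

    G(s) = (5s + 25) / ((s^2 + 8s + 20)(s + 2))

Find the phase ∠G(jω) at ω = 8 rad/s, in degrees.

At s = j8: numerator = 25 + j40, denominator = -600 - j224.
∠G = ∠num − ∠den = 57.995° − (-159.53°) = 217.5°, which wraps to -142.5°.

∠G(j8) ≈ -142.5°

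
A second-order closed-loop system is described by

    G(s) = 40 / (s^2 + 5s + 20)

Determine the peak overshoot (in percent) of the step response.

Comparing s^2 + 5s + 20 to s^2 + 2ζωₙs + ωₙ²: ωₙ = √20 ≈ 4.472 rad/s and ζ = 5/(2·√20) ≈ 0.5590.
%OS = 100·exp(−πζ/√(1−ζ²)) = 100·exp(−π·0.5590/√(1−0.5590²)) ≈ 12.0%.

%OS ≈ 12.0%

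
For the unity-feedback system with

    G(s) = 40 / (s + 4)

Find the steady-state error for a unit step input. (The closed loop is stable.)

G(s) has no poles at the origin.
This is a Type 0 system. Kp = lim_{s→0} G(s) = 40/4 = 10.
e_ss = 1/(1 + Kp) = 1/(1 + 10) = 1/11 ≈ 0.09091.

e_ss = 0.09091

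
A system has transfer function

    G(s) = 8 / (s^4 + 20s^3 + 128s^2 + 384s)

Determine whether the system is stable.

The denominator s^4 + 20s^3 + 128s^2 + 384s factors as s(s + 12)(s^2 + 8s + 32), giving poles at s = 0, -12, -4 ± 4j.
Since the simple pole(s) at s = 0 lie on the jω-axis with none in the right half-plane, the system is marginally stable.

marginally stable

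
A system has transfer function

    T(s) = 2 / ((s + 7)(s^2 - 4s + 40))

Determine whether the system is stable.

unstable

The poles can be read from the denominator factors: s = -7, 2 + 6j, 2 - 6j.
Since the pole(s) at s = 2 + 6j, 2 - 6j lie in the right half-plane, the system is unstable.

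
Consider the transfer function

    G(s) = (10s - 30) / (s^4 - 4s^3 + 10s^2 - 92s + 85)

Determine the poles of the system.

The poles are the roots of the denominator s^4 - 4s^3 + 10s^2 - 92s + 85 = 0.
Trying s = 5: the polynomial evaluates to 0, so (s - 5) is a factor.
Dividing out leaves s^3 + s^2 + 15s - 17 = 0.
This factors further as (s^2 + 2s + 17)(s - 1) = 0.

s = -1 ± 4j, 5, 1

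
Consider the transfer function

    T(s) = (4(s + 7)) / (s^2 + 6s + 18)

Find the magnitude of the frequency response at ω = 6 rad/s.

Substitute s = j6: numerator = 28 + j24, denominator = -18 + j36.
|T(j6)| = |28 + j24| / |-18 + j36| = 36.878 / 40.249 ≈ 0.9162.

|T(j6)| ≈ 0.9162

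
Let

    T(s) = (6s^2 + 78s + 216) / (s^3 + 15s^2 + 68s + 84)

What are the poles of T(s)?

s = -6, -7, -2

The poles are the roots of the denominator s^3 + 15s^2 + 68s + 84 = 0.
Trying s = -6: the polynomial evaluates to 0, so (s + 6) is a factor.
Dividing out leaves s^2 + 9s + 14 = 0.
Factoring the quadratic: (s + 7)(s + 2) = 0.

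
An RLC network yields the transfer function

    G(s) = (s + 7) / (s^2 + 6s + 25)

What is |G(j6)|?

|G(j6)| ≈ 0.2449

Substitute s = j6: numerator = 7 + j6, denominator = -11 + j36.
|G(j6)| = |7 + j6| / |-11 + j36| = 9.2195 / 37.643 ≈ 0.2449.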